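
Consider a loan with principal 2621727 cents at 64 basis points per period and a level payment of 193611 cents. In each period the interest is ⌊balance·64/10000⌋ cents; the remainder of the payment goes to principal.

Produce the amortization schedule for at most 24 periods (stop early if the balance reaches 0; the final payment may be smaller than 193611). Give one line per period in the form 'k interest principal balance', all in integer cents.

1. interest=⌊2621727·64/10000⌋=16779; principal=193611-16779=176832; balance=2621727-176832=2444895
2. interest=⌊2444895·64/10000⌋=15647; principal=193611-15647=177964; balance=2444895-177964=2266931
3. interest=⌊2266931·64/10000⌋=14508; principal=193611-14508=179103; balance=2266931-179103=2087828
4. interest=⌊2087828·64/10000⌋=13362; principal=193611-13362=180249; balance=2087828-180249=1907579
5. interest=⌊1907579·64/10000⌋=12208; principal=193611-12208=181403; balance=1907579-181403=1726176
6. interest=⌊1726176·64/10000⌋=11047; principal=193611-11047=182564; balance=1726176-182564=1543612
7. interest=⌊1543612·64/10000⌋=9879; principal=193611-9879=183732; balance=1543612-183732=1359880
8. interest=⌊1359880·64/10000⌋=8703; principal=193611-8703=184908; balance=1359880-184908=1174972
9. interest=⌊1174972·64/10000⌋=7519; principal=193611-7519=186092; balance=1174972-186092=988880
10. interest=⌊988880·64/10000⌋=6328; principal=193611-6328=187283; balance=988880-187283=801597
11. interest=⌊801597·64/10000⌋=5130; principal=193611-5130=188481; balance=801597-188481=613116
12. interest=⌊613116·64/10000⌋=3923; principal=193611-3923=189688; balance=613116-189688=423428
13. interest=⌊423428·64/10000⌋=2709; principal=193611-2709=190902; balance=423428-190902=232526
14. interest=⌊232526·64/10000⌋=1488; principal=193611-1488=192123; balance=232526-192123=40403
15. interest=⌊40403·64/10000⌋=258; principal=min(193611-258,40403)=40403; balance=40403-40403=0

1 16779 176832 2444895
2 15647 177964 2266931
3 14508 179103 2087828
4 13362 180249 1907579
5 12208 181403 1726176
6 11047 182564 1543612
7 9879 183732 1359880
8 8703 184908 1174972
9 7519 186092 988880
10 6328 187283 801597
11 5130 188481 613116
12 3923 189688 423428
13 2709 190902 232526
14 1488 192123 40403
15 258 40403 0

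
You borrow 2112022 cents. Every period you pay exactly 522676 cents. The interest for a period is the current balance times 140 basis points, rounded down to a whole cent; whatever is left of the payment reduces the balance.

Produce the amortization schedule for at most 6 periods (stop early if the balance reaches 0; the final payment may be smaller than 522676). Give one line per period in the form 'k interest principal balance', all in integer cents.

1. interest=⌊2112022·140/10000⌋=29568; principal=522676-29568=493108; balance=2112022-493108=1618914
2. interest=⌊1618914·140/10000⌋=22664; principal=522676-22664=500012; balance=1618914-500012=1118902
3. interest=⌊1118902·140/10000⌋=15664; principal=522676-15664=507012; balance=1118902-507012=611890
4. interest=⌊611890·140/10000⌋=8566; principal=522676-8566=514110; balance=611890-514110=97780
5. interest=⌊97780·140/10000⌋=1368; principal=min(522676-1368,97780)=97780; balance=97780-97780=0

1 29568 493108 1618914
2 22664 500012 1118902
3 15664 507012 611890
4 8566 514110 97780
5 1368 97780 0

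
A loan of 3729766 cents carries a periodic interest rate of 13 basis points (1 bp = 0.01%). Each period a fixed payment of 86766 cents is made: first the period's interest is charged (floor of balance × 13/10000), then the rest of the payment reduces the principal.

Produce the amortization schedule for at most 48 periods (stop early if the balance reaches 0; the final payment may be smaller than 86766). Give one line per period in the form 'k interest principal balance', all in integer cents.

1. interest=⌊3729766·13/10000⌋=4848; principal=86766-4848=81918; balance=3729766-81918=3647848
2. interest=⌊3647848·13/10000⌋=4742; principal=86766-4742=82024; balance=3647848-82024=3565824
3. interest=⌊3565824·13/10000⌋=4635; principal=86766-4635=82131; balance=3565824-82131=3483693
4. interest=⌊3483693·13/10000⌋=4528; principal=86766-4528=82238; balance=3483693-82238=3401455
5. interest=⌊3401455·13/10000⌋=4421; principal=86766-4421=82345; balance=3401455-82345=3319110
6. interest=⌊3319110·13/10000⌋=4314; principal=86766-4314=82452; balance=3319110-82452=3236658
7. interest=⌊3236658·13/10000⌋=4207; principal=86766-4207=82559; balance=3236658-82559=3154099
8. interest=⌊3154099·13/10000⌋=4100; principal=86766-4100=82666; balance=3154099-82666=3071433
9. interest=⌊3071433·13/10000⌋=3992; principal=86766-3992=82774; balance=3071433-82774=2988659
10. interest=⌊2988659·13/10000⌋=3885; principal=86766-3885=82881; balance=2988659-82881=2905778
11. interest=⌊2905778·13/10000⌋=3777; principal=86766-3777=82989; balance=2905778-82989=2822789
12. interest=⌊2822789·13/10000⌋=3669; principal=86766-3669=83097; balance=2822789-83097=2739692
13. interest=⌊2739692·13/10000⌋=3561; principal=86766-3561=83205; balance=2739692-83205=2656487
14. interest=⌊2656487·13/10000⌋=3453; principal=86766-3453=83313; balance=2656487-83313=2573174
15. interest=⌊2573174·13/10000⌋=3345; principal=86766-3345=83421; balance=2573174-83421=2489753
16. interest=⌊2489753·13/10000⌋=3236; principal=86766-3236=83530; balance=2489753-83530=2406223
17. interest=⌊2406223·13/10000⌋=3128; principal=86766-3128=83638; balance=2406223-83638=2322585
18. interest=⌊2322585·13/10000⌋=3019; principal=86766-3019=83747; balance=2322585-83747=2238838
19. interest=⌊2238838·13/10000⌋=2910; principal=86766-2910=83856; balance=2238838-83856=2154982
20. interest=⌊2154982·13/10000⌋=2801; principal=86766-2801=83965; balance=2154982-83965=2071017
21. interest=⌊2071017·13/10000⌋=2692; principal=86766-2692=84074; balance=2071017-84074=1986943
22. interest=⌊1986943·13/10000⌋=2583; principal=86766-2583=84183; balance=1986943-84183=1902760
23. interest=⌊1902760·13/10000⌋=2473; principal=86766-2473=84293; balance=1902760-84293=1818467
24. interest=⌊1818467·13/10000⌋=2364; principal=86766-2364=84402; balance=1818467-84402=1734065
25. interest=⌊1734065·13/10000⌋=2254; principal=86766-2254=84512; balance=1734065-84512=1649553
26. interest=⌊1649553·13/10000⌋=2144; principal=86766-2144=84622; balance=1649553-84622=1564931
27. interest=⌊1564931·13/10000⌋=2034; principal=86766-2034=84732; balance=1564931-84732=1480199
28. interest=⌊1480199·13/10000⌋=1924; principal=86766-1924=84842; balance=1480199-84842=1395357
29. interest=⌊1395357·13/10000⌋=1813; principal=86766-1813=84953; balance=1395357-84953=1310404
30. interest=⌊1310404·13/10000⌋=1703; principal=86766-1703=85063; balance=1310404-85063=1225341
31. interest=⌊1225341·13/10000⌋=1592; principal=86766-1592=85174; balance=1225341-85174=1140167
32. interest=⌊1140167·13/10000⌋=1482; principal=86766-1482=85284; balance=1140167-85284=1054883
33. interest=⌊1054883·13/10000⌋=1371; principal=86766-1371=85395; balance=1054883-85395=969488
34. interest=⌊969488·13/10000⌋=1260; principal=86766-1260=85506; balance=969488-85506=883982
35. interest=⌊883982·13/10000⌋=1149; principal=86766-1149=85617; balance=883982-85617=798365
36. interest=⌊798365·13/10000⌋=1037; principal=86766-1037=85729; balance=798365-85729=712636
37. interest=⌊712636·13/10000⌋=926; principal=86766-926=85840; balance=712636-85840=626796
38. interest=⌊626796·13/10000⌋=814; principal=86766-814=85952; balance=626796-85952=540844
39. interest=⌊540844·13/10000⌋=703; principal=86766-703=86063; balance=540844-86063=454781
40. interest=⌊454781·13/10000⌋=591; principal=86766-591=86175; balance=454781-86175=368606
41. interest=⌊368606·13/10000⌋=479; principal=86766-479=86287; balance=368606-86287=282319
42. interest=⌊282319·13/10000⌋=367; principal=86766-367=86399; balance=282319-86399=195920
43. interest=⌊195920·13/10000⌋=254; principal=86766-254=86512; balance=195920-86512=109408
44. interest=⌊109408·13/10000⌋=142; principal=86766-142=86624; balance=109408-86624=22784
45. interest=⌊22784·13/10000⌋=29; principal=min(86766-29,22784)=22784; balance=22784-22784=0

1 4848 81918 3647848
2 4742 82024 3565824
3 4635 82131 3483693
4 4528 82238 3401455
5 4421 82345 3319110
6 4314 82452 3236658
7 4207 82559 3154099
8 4100 82666 3071433
9 3992 82774 2988659
10 3885 82881 2905778
11 3777 82989 2822789
12 3669 83097 2739692
13 3561 83205 2656487
14 3453 83313 2573174
15 3345 83421 2489753
16 3236 83530 2406223
17 3128 83638 2322585
18 3019 83747 2238838
19 2910 83856 2154982
20 2801 83965 2071017
21 2692 84074 1986943
22 2583 84183 1902760
23 2473 84293 1818467
24 2364 84402 1734065
25 2254 84512 1649553
26 2144 84622 1564931
27 2034 84732 1480199
28 1924 84842 1395357
29 1813 84953 1310404
30 1703 85063 1225341
31 1592 85174 1140167
32 1482 85284 1054883
33 1371 85395 969488
34 1260 85506 883982
35 1149 85617 798365
36 1037 85729 712636
37 926 85840 626796
38 814 85952 540844
39 703 86063 454781
40 591 86175 368606
41 479 86287 282319
42 367 86399 195920
43 254 86512 109408
44 142 86624 22784
45 29 22784 0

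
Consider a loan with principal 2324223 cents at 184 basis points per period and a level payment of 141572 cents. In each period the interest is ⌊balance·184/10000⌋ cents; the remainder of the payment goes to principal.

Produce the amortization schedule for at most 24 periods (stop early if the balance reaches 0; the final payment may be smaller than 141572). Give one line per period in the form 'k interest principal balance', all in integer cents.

1. interest=⌊2324223·184/10000⌋=42765; principal=141572-42765=98807; balance=2324223-98807=2225416
2. interest=⌊2225416·184/10000⌋=40947; principal=141572-40947=100625; balance=2225416-100625=2124791
3. interest=⌊2124791·184/10000⌋=39096; principal=141572-39096=102476; balance=2124791-102476=2022315
4. interest=⌊2022315·184/10000⌋=37210; principal=141572-37210=104362; balance=2022315-104362=1917953
5. interest=⌊1917953·184/10000⌋=35290; principal=141572-35290=106282; balance=1917953-106282=1811671
6. interest=⌊1811671·184/10000⌋=33334; principal=141572-33334=108238; balance=1811671-108238=1703433
7. interest=⌊1703433·184/10000⌋=31343; principal=141572-31343=110229; balance=1703433-110229=1593204
8. interest=⌊1593204·184/10000⌋=29314; principal=141572-29314=112258; balance=1593204-112258=1480946
9. interest=⌊1480946·184/10000⌋=27249; principal=141572-27249=114323; balance=1480946-114323=1366623
10. interest=⌊1366623·184/10000⌋=25145; principal=141572-25145=116427; balance=1366623-116427=1250196
11. interest=⌊1250196·184/10000⌋=23003; principal=141572-23003=118569; balance=1250196-118569=1131627
12. interest=⌊1131627·184/10000⌋=20821; principal=141572-20821=120751; balance=1131627-120751=1010876
13. interest=⌊1010876·184/10000⌋=18600; principal=141572-18600=122972; balance=1010876-122972=887904
14. interest=⌊887904·184/10000⌋=16337; principal=141572-16337=125235; balance=887904-125235=762669
15. interest=⌊762669·184/10000⌋=14033; principal=141572-14033=127539; balance=762669-127539=635130
16. interest=⌊635130·184/10000⌋=11686; principal=141572-11686=129886; balance=635130-129886=505244
17. interest=⌊505244·184/10000⌋=9296; principal=141572-9296=132276; balance=505244-132276=372968
18. interest=⌊372968·184/10000⌋=6862; principal=141572-6862=134710; balance=372968-134710=238258
19. interest=⌊238258·184/10000⌋=4383; principal=141572-4383=137189; balance=238258-137189=101069
20. interest=⌊101069·184/10000⌋=1859; principal=min(141572-1859,101069)=101069; balance=101069-101069=0

1 42765 98807 2225416
2 40947 100625 2124791
3 39096 102476 2022315
4 37210 104362 1917953
5 35290 106282 1811671
6 33334 108238 1703433
7 31343 110229 1593204
8 29314 112258 1480946
9 27249 114323 1366623
10 25145 116427 1250196
11 23003 118569 1131627
12 20821 120751 1010876
13 18600 122972 887904
14 16337 125235 762669
15 14033 127539 635130
16 11686 129886 505244
17 9296 132276 372968
18 6862 134710 238258
19 4383 137189 101069
20 1859 101069 0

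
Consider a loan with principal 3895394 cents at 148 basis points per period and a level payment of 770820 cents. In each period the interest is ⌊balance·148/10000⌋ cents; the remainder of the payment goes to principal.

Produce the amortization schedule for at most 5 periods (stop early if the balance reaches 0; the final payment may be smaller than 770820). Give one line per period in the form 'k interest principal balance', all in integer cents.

1 57651 713169 3182225
2 47096 723724 2458501
3 36385 734435 1724066
4 25516 745304 978762
5 14485 756335 222427

1. interest=⌊3895394·148/10000⌋=57651; principal=770820-57651=713169; balance=3895394-713169=3182225
2. interest=⌊3182225·148/10000⌋=47096; principal=770820-47096=723724; balance=3182225-723724=2458501
3. interest=⌊2458501·148/10000⌋=36385; principal=770820-36385=734435; balance=2458501-734435=1724066
4. interest=⌊1724066·148/10000⌋=25516; principal=770820-25516=745304; balance=1724066-745304=978762
5. interest=⌊978762·148/10000⌋=14485; principal=770820-14485=756335; balance=978762-756335=222427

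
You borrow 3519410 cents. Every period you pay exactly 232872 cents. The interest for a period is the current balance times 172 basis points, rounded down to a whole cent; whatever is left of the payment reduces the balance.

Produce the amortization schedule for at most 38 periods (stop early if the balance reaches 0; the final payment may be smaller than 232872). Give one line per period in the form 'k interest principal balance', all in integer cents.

1 60533 172339 3347071
2 57569 175303 3171768
3 54554 178318 2993450
4 51487 181385 2812065
5 48367 184505 2627560
6 45194 187678 2439882
7 41965 190907 2248975
8 38682 194190 2054785
9 35342 197530 1857255
10 31944 200928 1656327
11 28488 204384 1451943
12 24973 207899 1244044
13 21397 211475 1032569
14 17760 215112 817457
15 14060 218812 598645
16 10296 222576 376069
17 6468 226404 149665
18 2574 149665 0

1. interest=⌊3519410·172/10000⌋=60533; principal=232872-60533=172339; balance=3519410-172339=3347071
2. interest=⌊3347071·172/10000⌋=57569; principal=232872-57569=175303; balance=3347071-175303=3171768
3. interest=⌊3171768·172/10000⌋=54554; principal=232872-54554=178318; balance=3171768-178318=2993450
4. interest=⌊2993450·172/10000⌋=51487; principal=232872-51487=181385; balance=2993450-181385=2812065
5. interest=⌊2812065·172/10000⌋=48367; principal=232872-48367=184505; balance=2812065-184505=2627560
6. interest=⌊2627560·172/10000⌋=45194; principal=232872-45194=187678; balance=2627560-187678=2439882
7. interest=⌊2439882·172/10000⌋=41965; principal=232872-41965=190907; balance=2439882-190907=2248975
8. interest=⌊2248975·172/10000⌋=38682; principal=232872-38682=194190; balance=2248975-194190=2054785
9. interest=⌊2054785·172/10000⌋=35342; principal=232872-35342=197530; balance=2054785-197530=1857255
10. interest=⌊1857255·172/10000⌋=31944; principal=232872-31944=200928; balance=1857255-200928=1656327
11. interest=⌊1656327·172/10000⌋=28488; principal=232872-28488=204384; balance=1656327-204384=1451943
12. interest=⌊1451943·172/10000⌋=24973; principal=232872-24973=207899; balance=1451943-207899=1244044
13. interest=⌊1244044·172/10000⌋=21397; principal=232872-21397=211475; balance=1244044-211475=1032569
14. interest=⌊1032569·172/10000⌋=17760; principal=232872-17760=215112; balance=1032569-215112=817457
15. interest=⌊817457·172/10000⌋=14060; principal=232872-14060=218812; balance=817457-218812=598645
16. interest=⌊598645·172/10000⌋=10296; principal=232872-10296=222576; balance=598645-222576=376069
17. interest=⌊376069·172/10000⌋=6468; principal=232872-6468=226404; balance=376069-226404=149665
18. interest=⌊149665·172/10000⌋=2574; principal=min(232872-2574,149665)=149665; balance=149665-149665=0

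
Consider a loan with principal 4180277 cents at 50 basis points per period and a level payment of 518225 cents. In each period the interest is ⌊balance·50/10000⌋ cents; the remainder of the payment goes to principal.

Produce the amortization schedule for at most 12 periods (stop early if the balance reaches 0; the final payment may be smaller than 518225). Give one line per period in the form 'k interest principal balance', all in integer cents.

1. interest=⌊4180277·50/10000⌋=20901; principal=518225-20901=497324; balance=4180277-497324=3682953
2. interest=⌊3682953·50/10000⌋=18414; principal=518225-18414=499811; balance=3682953-499811=3183142
3. interest=⌊3183142·50/10000⌋=15915; principal=518225-15915=502310; balance=3183142-502310=2680832
4. interest=⌊2680832·50/10000⌋=13404; principal=518225-13404=504821; balance=2680832-504821=2176011
5. interest=⌊2176011·50/10000⌋=10880; principal=518225-10880=507345; balance=2176011-507345=1668666
6. interest=⌊1668666·50/10000⌋=8343; principal=518225-8343=509882; balance=1668666-509882=1158784
7. interest=⌊1158784·50/10000⌋=5793; principal=518225-5793=512432; balance=1158784-512432=646352
8. interest=⌊646352·50/10000⌋=3231; principal=518225-3231=514994; balance=646352-514994=131358
9. interest=⌊131358·50/10000⌋=656; principal=min(518225-656,131358)=131358; balance=131358-131358=0

1 20901 497324 3682953
2 18414 499811 3183142
3 15915 502310 2680832
4 13404 504821 2176011
5 10880 507345 1668666
6 8343 509882 1158784
7 5793 512432 646352
8 3231 514994 131358
9 656 131358 0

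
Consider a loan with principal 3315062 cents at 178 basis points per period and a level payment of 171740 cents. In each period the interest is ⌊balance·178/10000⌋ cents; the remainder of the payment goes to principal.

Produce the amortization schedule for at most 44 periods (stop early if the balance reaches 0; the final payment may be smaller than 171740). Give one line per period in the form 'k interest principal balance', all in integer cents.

1. interest=⌊3315062·178/10000⌋=59008; principal=171740-59008=112732; balance=3315062-112732=3202330
2. interest=⌊3202330·178/10000⌋=57001; principal=171740-57001=114739; balance=3202330-114739=3087591
3. interest=⌊3087591·178/10000⌋=54959; principal=171740-54959=116781; balance=3087591-116781=2970810
4. interest=⌊2970810·178/10000⌋=52880; principal=171740-52880=118860; balance=2970810-118860=2851950
5. interest=⌊2851950·178/10000⌋=50764; principal=171740-50764=120976; balance=2851950-120976=2730974
6. interest=⌊2730974·178/10000⌋=48611; principal=171740-48611=123129; balance=2730974-123129=2607845
7. interest=⌊2607845·178/10000⌋=46419; principal=171740-46419=125321; balance=2607845-125321=2482524
8. interest=⌊2482524·178/10000⌋=44188; principal=171740-44188=127552; balance=2482524-127552=2354972
9. interest=⌊2354972·178/10000⌋=41918; principal=171740-41918=129822; balance=2354972-129822=2225150
10. interest=⌊2225150·178/10000⌋=39607; principal=171740-39607=132133; balance=2225150-132133=2093017
11. interest=⌊2093017·178/10000⌋=37255; principal=171740-37255=134485; balance=2093017-134485=1958532
12. interest=⌊1958532·178/10000⌋=34861; principal=171740-34861=136879; balance=1958532-136879=1821653
13. interest=⌊1821653·178/10000⌋=32425; principal=171740-32425=139315; balance=1821653-139315=1682338
14. interest=⌊1682338·178/10000⌋=29945; principal=171740-29945=141795; balance=1682338-141795=1540543
15. interest=⌊1540543·178/10000⌋=27421; principal=171740-27421=144319; balance=1540543-144319=1396224
16. interest=⌊1396224·178/10000⌋=24852; principal=171740-24852=146888; balance=1396224-146888=1249336
17. interest=⌊1249336·178/10000⌋=22238; principal=171740-22238=149502; balance=1249336-149502=1099834
18. interest=⌊1099834·178/10000⌋=19577; principal=171740-19577=152163; balance=1099834-152163=947671
19. interest=⌊947671·178/10000⌋=16868; principal=171740-16868=154872; balance=947671-154872=792799
20. interest=⌊792799·178/10000⌋=14111; principal=171740-14111=157629; balance=792799-157629=635170
21. interest=⌊635170·178/10000⌋=11306; principal=171740-11306=160434; balance=635170-160434=474736
22. interest=⌊474736·178/10000⌋=8450; principal=171740-8450=163290; balance=474736-163290=311446
23. interest=⌊311446·178/10000⌋=5543; principal=171740-5543=166197; balance=311446-166197=145249
24. interest=⌊145249·178/10000⌋=2585; principal=min(171740-2585,145249)=145249; balance=145249-145249=0

1 59008 112732 3202330
2 57001 114739 3087591
3 54959 116781 2970810
4 52880 118860 2851950
5 50764 120976 2730974
6 48611 123129 2607845
7 46419 125321 2482524
8 44188 127552 2354972
9 41918 129822 2225150
10 39607 132133 2093017
11 37255 134485 1958532
12 34861 136879 1821653
13 32425 139315 1682338
14 29945 141795 1540543
15 27421 144319 1396224
16 24852 146888 1249336
17 22238 149502 1099834
18 19577 152163 947671
19 16868 154872 792799
20 14111 157629 635170
21 11306 160434 474736
22 8450 163290 311446
23 5543 166197 145249
24 2585 145249 0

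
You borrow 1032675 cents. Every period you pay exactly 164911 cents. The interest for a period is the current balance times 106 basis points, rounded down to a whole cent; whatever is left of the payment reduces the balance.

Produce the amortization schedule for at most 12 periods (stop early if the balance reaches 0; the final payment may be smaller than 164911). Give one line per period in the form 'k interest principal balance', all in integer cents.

1 10946 153965 878710
2 9314 155597 723113
3 7664 157247 565866
4 5998 158913 406953
5 4313 160598 246355
6 2611 162300 84055
7 890 84055 0

1. interest=⌊1032675·106/10000⌋=10946; principal=164911-10946=153965; balance=1032675-153965=878710
2. interest=⌊878710·106/10000⌋=9314; principal=164911-9314=155597; balance=878710-155597=723113
3. interest=⌊723113·106/10000⌋=7664; principal=164911-7664=157247; balance=723113-157247=565866
4. interest=⌊565866·106/10000⌋=5998; principal=164911-5998=158913; balance=565866-158913=406953
5. interest=⌊406953·106/10000⌋=4313; principal=164911-4313=160598; balance=406953-160598=246355
6. interest=⌊246355·106/10000⌋=2611; principal=164911-2611=162300; balance=246355-162300=84055
7. interest=⌊84055·106/10000⌋=890; principal=min(164911-890,84055)=84055; balance=84055-84055=0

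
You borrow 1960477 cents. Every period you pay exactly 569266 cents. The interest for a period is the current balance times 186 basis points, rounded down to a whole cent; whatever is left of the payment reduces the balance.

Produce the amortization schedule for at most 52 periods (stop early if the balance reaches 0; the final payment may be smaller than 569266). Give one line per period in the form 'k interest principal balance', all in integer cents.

1. interest=⌊1960477·186/10000⌋=36464; principal=569266-36464=532802; balance=1960477-532802=1427675
2. interest=⌊1427675·186/10000⌋=26554; principal=569266-26554=542712; balance=1427675-542712=884963
3. interest=⌊884963·186/10000⌋=16460; principal=569266-16460=552806; balance=884963-552806=332157
4. interest=⌊332157·186/10000⌋=6178; principal=min(569266-6178,332157)=332157; balance=332157-332157=0

1 36464 532802 1427675
2 26554 542712 884963
3 16460 552806 332157
4 6178 332157 0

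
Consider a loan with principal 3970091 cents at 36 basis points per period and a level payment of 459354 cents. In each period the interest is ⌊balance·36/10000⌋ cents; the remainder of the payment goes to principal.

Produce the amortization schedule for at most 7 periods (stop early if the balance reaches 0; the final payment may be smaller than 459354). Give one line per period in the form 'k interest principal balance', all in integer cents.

1. interest=⌊3970091·36/10000⌋=14292; principal=459354-14292=445062; balance=3970091-445062=3525029
2. interest=⌊3525029·36/10000⌋=12690; principal=459354-12690=446664; balance=3525029-446664=3078365
3. interest=⌊3078365·36/10000⌋=11082; principal=459354-11082=448272; balance=3078365-448272=2630093
4. interest=⌊2630093·36/10000⌋=9468; principal=459354-9468=449886; balance=2630093-449886=2180207
5. interest=⌊2180207·36/10000⌋=7848; principal=459354-7848=451506; balance=2180207-451506=1728701
6. interest=⌊1728701·36/10000⌋=6223; principal=459354-6223=453131; balance=1728701-453131=1275570
7. interest=⌊1275570·36/10000⌋=4592; principal=459354-4592=454762; balance=1275570-454762=820808

1 14292 445062 3525029
2 12690 446664 3078365
3 11082 448272 2630093
4 9468 449886 2180207
5 7848 451506 1728701
6 6223 453131 1275570
7 4592 454762 820808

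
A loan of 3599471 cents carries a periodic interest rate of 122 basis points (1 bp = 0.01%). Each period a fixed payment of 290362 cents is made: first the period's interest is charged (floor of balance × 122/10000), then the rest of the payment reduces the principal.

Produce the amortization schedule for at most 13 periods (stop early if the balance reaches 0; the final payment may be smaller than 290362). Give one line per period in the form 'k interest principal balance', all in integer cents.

1. interest=⌊3599471·122/10000⌋=43913; principal=290362-43913=246449; balance=3599471-246449=3353022
2. interest=⌊3353022·122/10000⌋=40906; principal=290362-40906=249456; balance=3353022-249456=3103566
3. interest=⌊3103566·122/10000⌋=37863; principal=290362-37863=252499; balance=3103566-252499=2851067
4. interest=⌊2851067·122/10000⌋=34783; principal=290362-34783=255579; balance=2851067-255579=2595488
5. interest=⌊2595488·122/10000⌋=31664; principal=290362-31664=258698; balance=2595488-258698=2336790
6. interest=⌊2336790·122/10000⌋=28508; principal=290362-28508=261854; balance=2336790-261854=2074936
7. interest=⌊2074936·122/10000⌋=25314; principal=290362-25314=265048; balance=2074936-265048=1809888
8. interest=⌊1809888·122/10000⌋=22080; principal=290362-22080=268282; balance=1809888-268282=1541606
9. interest=⌊1541606·122/10000⌋=18807; principal=290362-18807=271555; balance=1541606-271555=1270051
10. interest=⌊1270051·122/10000⌋=15494; principal=290362-15494=274868; balance=1270051-274868=995183
11. interest=⌊995183·122/10000⌋=12141; principal=290362-12141=278221; balance=995183-278221=716962
12. interest=⌊716962·122/10000⌋=8746; principal=290362-8746=281616; balance=716962-281616=435346
13. interest=⌊435346·122/10000⌋=5311; principal=290362-5311=285051; balance=435346-285051=150295

1 43913 246449 3353022
2 40906 249456 3103566
3 37863 252499 2851067
4 34783 255579 2595488
5 31664 258698 2336790
6 28508 261854 2074936
7 25314 265048 1809888
8 22080 268282 1541606
9 18807 271555 1270051
10 15494 274868 995183
11 12141 278221 716962
12 8746 281616 435346
13 5311 285051 150295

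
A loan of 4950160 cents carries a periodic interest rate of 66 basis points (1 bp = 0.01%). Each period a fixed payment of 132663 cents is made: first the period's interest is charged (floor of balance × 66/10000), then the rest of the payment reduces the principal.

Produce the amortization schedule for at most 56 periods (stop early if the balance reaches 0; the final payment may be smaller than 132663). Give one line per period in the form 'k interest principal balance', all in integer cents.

1. interest=⌊4950160·66/10000⌋=32671; principal=132663-32671=99992; balance=4950160-99992=4850168
2. interest=⌊4850168·66/10000⌋=32011; principal=132663-32011=100652; balance=4850168-100652=4749516
3. interest=⌊4749516·66/10000⌋=31346; principal=132663-31346=101317; balance=4749516-101317=4648199
4. interest=⌊4648199·66/10000⌋=30678; principal=132663-30678=101985; balance=4648199-101985=4546214
5. interest=⌊4546214·66/10000⌋=30005; principal=132663-30005=102658; balance=4546214-102658=4443556
6. interest=⌊4443556·66/10000⌋=29327; principal=132663-29327=103336; balance=4443556-103336=4340220
7. interest=⌊4340220·66/10000⌋=28645; principal=132663-28645=104018; balance=4340220-104018=4236202
8. interest=⌊4236202·66/10000⌋=27958; principal=132663-27958=104705; balance=4236202-104705=4131497
9. interest=⌊4131497·66/10000⌋=27267; principal=132663-27267=105396; balance=4131497-105396=4026101
10. interest=⌊4026101·66/10000⌋=26572; principal=132663-26572=106091; balance=4026101-106091=3920010
11. interest=⌊3920010·66/10000⌋=25872; principal=132663-25872=106791; balance=3920010-106791=3813219
12. interest=⌊3813219·66/10000⌋=25167; principal=132663-25167=107496; balance=3813219-107496=3705723
13. interest=⌊3705723·66/10000⌋=24457; principal=132663-24457=108206; balance=3705723-108206=3597517
14. interest=⌊3597517·66/10000⌋=23743; principal=132663-23743=108920; balance=3597517-108920=3488597
15. interest=⌊3488597·66/10000⌋=23024; principal=132663-23024=109639; balance=3488597-109639=3378958
16. interest=⌊3378958·66/10000⌋=22301; principal=132663-22301=110362; balance=3378958-110362=3268596
17. interest=⌊3268596·66/10000⌋=21572; principal=132663-21572=111091; balance=3268596-111091=3157505
18. interest=⌊3157505·66/10000⌋=20839; principal=132663-20839=111824; balance=3157505-111824=3045681
19. interest=⌊3045681·66/10000⌋=20101; principal=132663-20101=112562; balance=3045681-112562=2933119
20. interest=⌊2933119·66/10000⌋=19358; principal=132663-19358=113305; balance=2933119-113305=2819814
21. interest=⌊2819814·66/10000⌋=18610; principal=132663-18610=114053; balance=2819814-114053=2705761
22. interest=⌊2705761·66/10000⌋=17858; principal=132663-17858=114805; balance=2705761-114805=2590956
23. interest=⌊2590956·66/10000⌋=17100; principal=132663-17100=115563; balance=2590956-115563=2475393
24. interest=⌊2475393·66/10000⌋=16337; principal=132663-16337=116326; balance=2475393-116326=2359067
25. interest=⌊2359067·66/10000⌋=15569; principal=132663-15569=117094; balance=2359067-117094=2241973
26. interest=⌊2241973·66/10000⌋=14797; principal=132663-14797=117866; balance=2241973-117866=2124107
27. interest=⌊2124107·66/10000⌋=14019; principal=132663-14019=118644; balance=2124107-118644=2005463
28. interest=⌊2005463·66/10000⌋=13236; principal=132663-13236=119427; balance=2005463-119427=1886036
29. interest=⌊1886036·66/10000⌋=12447; principal=132663-12447=120216; balance=1886036-120216=1765820
30. interest=⌊1765820·66/10000⌋=11654; principal=132663-11654=121009; balance=1765820-121009=1644811
31. interest=⌊1644811·66/10000⌋=10855; principal=132663-10855=121808; balance=1644811-121808=1523003
32. interest=⌊1523003·66/10000⌋=10051; principal=132663-10051=122612; balance=1523003-122612=1400391
33. interest=⌊1400391·66/10000⌋=9242; principal=132663-9242=123421; balance=1400391-123421=1276970
34. interest=⌊1276970·66/10000⌋=8428; principal=132663-8428=124235; balance=1276970-124235=1152735
35. interest=⌊1152735·66/10000⌋=7608; principal=132663-7608=125055; balance=1152735-125055=1027680
36. interest=⌊1027680·66/10000⌋=6782; principal=132663-6782=125881; balance=1027680-125881=901799
37. interest=⌊901799·66/10000⌋=5951; principal=132663-5951=126712; balance=901799-126712=775087
38. interest=⌊775087·66/10000⌋=5115; principal=132663-5115=127548; balance=775087-127548=647539
39. interest=⌊647539·66/10000⌋=4273; principal=132663-4273=128390; balance=647539-128390=519149
40. interest=⌊519149·66/10000⌋=3426; principal=132663-3426=129237; balance=519149-129237=389912
41. interest=⌊389912·66/10000⌋=2573; principal=132663-2573=130090; balance=389912-130090=259822
42. interest=⌊259822·66/10000⌋=1714; principal=132663-1714=130949; balance=259822-130949=128873
43. interest=⌊128873·66/10000⌋=850; principal=min(132663-850,128873)=128873; balance=128873-128873=0

1 32671 99992 4850168
2 32011 100652 4749516
3 31346 101317 4648199
4 30678 101985 4546214
5 30005 102658 4443556
6 29327 103336 4340220
7 28645 104018 4236202
8 27958 104705 4131497
9 27267 105396 4026101
10 26572 106091 3920010
11 25872 106791 3813219
12 25167 107496 3705723
13 24457 108206 3597517
14 23743 108920 3488597
15 23024 109639 3378958
16 22301 110362 3268596
17 21572 111091 3157505
18 20839 111824 3045681
19 20101 112562 2933119
20 19358 113305 2819814
21 18610 114053 2705761
22 17858 114805 2590956
23 17100 115563 2475393
24 16337 116326 2359067
25 15569 117094 2241973
26 14797 117866 2124107
27 14019 118644 2005463
28 13236 119427 1886036
29 12447 120216 1765820
30 11654 121009 1644811
31 10855 121808 1523003
32 10051 122612 1400391
33 9242 123421 1276970
34 8428 124235 1152735
35 7608 125055 1027680
36 6782 125881 901799
37 5951 126712 775087
38 5115 127548 647539
39 4273 128390 519149
40 3426 129237 389912
41 2573 130090 259822
42 1714 130949 128873
43 850 128873 0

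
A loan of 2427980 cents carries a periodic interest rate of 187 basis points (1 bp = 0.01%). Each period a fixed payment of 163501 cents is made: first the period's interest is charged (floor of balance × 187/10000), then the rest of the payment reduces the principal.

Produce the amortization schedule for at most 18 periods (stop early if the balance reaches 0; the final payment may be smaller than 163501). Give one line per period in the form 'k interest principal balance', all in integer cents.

1 45403 118098 2309882
2 43194 120307 2189575
3 40945 122556 2067019
4 38653 124848 1942171
5 36318 127183 1814988
6 33940 129561 1685427
7 31517 131984 1553443
8 29049 134452 1418991
9 26535 136966 1282025
10 23973 139528 1142497
11 21364 142137 1000360
12 18706 144795 855565
13 15999 147502 708063
14 13240 150261 557802
15 10430 153071 404731
16 7568 155933 248798
17 4652 158849 89949
18 1682 89949 0

1. interest=⌊2427980·187/10000⌋=45403; principal=163501-45403=118098; balance=2427980-118098=2309882
2. interest=⌊2309882·187/10000⌋=43194; principal=163501-43194=120307; balance=2309882-120307=2189575
3. interest=⌊2189575·187/10000⌋=40945; principal=163501-40945=122556; balance=2189575-122556=2067019
4. interest=⌊2067019·187/10000⌋=38653; principal=163501-38653=124848; balance=2067019-124848=1942171
5. interest=⌊1942171·187/10000⌋=36318; principal=163501-36318=127183; balance=1942171-127183=1814988
6. interest=⌊1814988·187/10000⌋=33940; principal=163501-33940=129561; balance=1814988-129561=1685427
7. interest=⌊1685427·187/10000⌋=31517; principal=163501-31517=131984; balance=1685427-131984=1553443
8. interest=⌊1553443·187/10000⌋=29049; principal=163501-29049=134452; balance=1553443-134452=1418991
9. interest=⌊1418991·187/10000⌋=26535; principal=163501-26535=136966; balance=1418991-136966=1282025
10. interest=⌊1282025·187/10000⌋=23973; principal=163501-23973=139528; balance=1282025-139528=1142497
11. interest=⌊1142497·187/10000⌋=21364; principal=163501-21364=142137; balance=1142497-142137=1000360
12. interest=⌊1000360·187/10000⌋=18706; principal=163501-18706=144795; balance=1000360-144795=855565
13. interest=⌊855565·187/10000⌋=15999; principal=163501-15999=147502; balance=855565-147502=708063
14. interest=⌊708063·187/10000⌋=13240; principal=163501-13240=150261; balance=708063-150261=557802
15. interest=⌊557802·187/10000⌋=10430; principal=163501-10430=153071; balance=557802-153071=404731
16. interest=⌊404731·187/10000⌋=7568; principal=163501-7568=155933; balance=404731-155933=248798
17. interest=⌊248798·187/10000⌋=4652; principal=163501-4652=158849; balance=248798-158849=89949
18. interest=⌊89949·187/10000⌋=1682; principal=min(163501-1682,89949)=89949; balance=89949-89949=0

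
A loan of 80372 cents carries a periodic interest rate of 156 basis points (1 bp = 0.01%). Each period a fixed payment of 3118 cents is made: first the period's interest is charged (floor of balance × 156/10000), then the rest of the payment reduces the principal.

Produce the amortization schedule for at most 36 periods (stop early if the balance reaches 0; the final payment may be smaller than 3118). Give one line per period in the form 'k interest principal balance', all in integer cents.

1. interest=⌊80372·156/10000⌋=1253; principal=3118-1253=1865; balance=80372-1865=78507
2. interest=⌊78507·156/10000⌋=1224; principal=3118-1224=1894; balance=78507-1894=76613
3. interest=⌊76613·156/10000⌋=1195; principal=3118-1195=1923; balance=76613-1923=74690
4. interest=⌊74690·156/10000⌋=1165; principal=3118-1165=1953; balance=74690-1953=72737
5. interest=⌊72737·156/10000⌋=1134; principal=3118-1134=1984; balance=72737-1984=70753
6. interest=⌊70753·156/10000⌋=1103; principal=3118-1103=2015; balance=70753-2015=68738
7. interest=⌊68738·156/10000⌋=1072; principal=3118-1072=2046; balance=68738-2046=66692
8. interest=⌊66692·156/10000⌋=1040; principal=3118-1040=2078; balance=66692-2078=64614
9. interest=⌊64614·156/10000⌋=1007; principal=3118-1007=2111; balance=64614-2111=62503
10. interest=⌊62503·156/10000⌋=975; principal=3118-975=2143; balance=62503-2143=60360
11. interest=⌊60360·156/10000⌋=941; principal=3118-941=2177; balance=60360-2177=58183
12. interest=⌊58183·156/10000⌋=907; principal=3118-907=2211; balance=58183-2211=55972
13. interest=⌊55972·156/10000⌋=873; principal=3118-873=2245; balance=55972-2245=53727
14. interest=⌊53727·156/10000⌋=838; principal=3118-838=2280; balance=53727-2280=51447
15. interest=⌊51447·156/10000⌋=802; principal=3118-802=2316; balance=51447-2316=49131
16. interest=⌊49131·156/10000⌋=766; principal=3118-766=2352; balance=49131-2352=46779
17. interest=⌊46779·156/10000⌋=729; principal=3118-729=2389; balance=46779-2389=44390
18. interest=⌊44390·156/10000⌋=692; principal=3118-692=2426; balance=44390-2426=41964
19. interest=⌊41964·156/10000⌋=654; principal=3118-654=2464; balance=41964-2464=39500
20. interest=⌊39500·156/10000⌋=616; principal=3118-616=2502; balance=39500-2502=36998
21. interest=⌊36998·156/10000⌋=577; principal=3118-577=2541; balance=36998-2541=34457
22. interest=⌊34457·156/10000⌋=537; principal=3118-537=2581; balance=34457-2581=31876
23. interest=⌊31876·156/10000⌋=497; principal=3118-497=2621; balance=31876-2621=29255
24. interest=⌊29255·156/10000⌋=456; principal=3118-456=2662; balance=29255-2662=26593
25. interest=⌊26593·156/10000⌋=414; principal=3118-414=2704; balance=26593-2704=23889
26. interest=⌊23889·156/10000⌋=372; principal=3118-372=2746; balance=23889-2746=21143
27. interest=⌊21143·156/10000⌋=329; principal=3118-329=2789; balance=21143-2789=18354
28. interest=⌊18354·156/10000⌋=286; principal=3118-286=2832; balance=18354-2832=15522
29. interest=⌊15522·156/10000⌋=242; principal=3118-242=2876; balance=15522-2876=12646
30. interest=⌊12646·156/10000⌋=197; principal=3118-197=2921; balance=12646-2921=9725
31. interest=⌊9725·156/10000⌋=151; principal=3118-151=2967; balance=9725-2967=6758
32. interest=⌊6758·156/10000⌋=105; principal=3118-105=3013; balance=6758-3013=3745
33. interest=⌊3745·156/10000⌋=58; principal=3118-58=3060; balance=3745-3060=685
34. interest=⌊685·156/10000⌋=10; principal=min(3118-10,685)=685; balance=685-685=0

1 1253 1865 78507
2 1224 1894 76613
3 1195 1923 74690
4 1165 1953 72737
5 1134 1984 70753
6 1103 2015 68738
7 1072 2046 66692
8 1040 2078 64614
9 1007 2111 62503
10 975 2143 60360
11 941 2177 58183
12 907 2211 55972
13 873 2245 53727
14 838 2280 51447
15 802 2316 49131
16 766 2352 46779
17 729 2389 44390
18 692 2426 41964
19 654 2464 39500
20 616 2502 36998
21 577 2541 34457
22 537 2581 31876
23 497 2621 29255
24 456 2662 26593
25 414 2704 23889
26 372 2746 21143
27 329 2789 18354
28 286 2832 15522
29 242 2876 12646
30 197 2921 9725
31 151 2967 6758
32 105 3013 3745
33 58 3060 685
34 10 685 0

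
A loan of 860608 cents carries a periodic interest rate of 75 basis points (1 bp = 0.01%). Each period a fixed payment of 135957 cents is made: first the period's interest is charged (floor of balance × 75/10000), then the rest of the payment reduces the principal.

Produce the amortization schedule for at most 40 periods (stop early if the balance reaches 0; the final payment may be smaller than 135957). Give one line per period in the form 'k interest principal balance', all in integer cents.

1 6454 129503 731105
2 5483 130474 600631
3 4504 131453 469178
4 3518 132439 336739
5 2525 133432 203307
6 1524 134433 68874
7 516 68874 0

1. interest=⌊860608·75/10000⌋=6454; principal=135957-6454=129503; balance=860608-129503=731105
2. interest=⌊731105·75/10000⌋=5483; principal=135957-5483=130474; balance=731105-130474=600631
3. interest=⌊600631·75/10000⌋=4504; principal=135957-4504=131453; balance=600631-131453=469178
4. interest=⌊469178·75/10000⌋=3518; principal=135957-3518=132439; balance=469178-132439=336739
5. interest=⌊336739·75/10000⌋=2525; principal=135957-2525=133432; balance=336739-133432=203307
6. interest=⌊203307·75/10000⌋=1524; principal=135957-1524=134433; balance=203307-134433=68874
7. interest=⌊68874·75/10000⌋=516; principal=min(135957-516,68874)=68874; balance=68874-68874=0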